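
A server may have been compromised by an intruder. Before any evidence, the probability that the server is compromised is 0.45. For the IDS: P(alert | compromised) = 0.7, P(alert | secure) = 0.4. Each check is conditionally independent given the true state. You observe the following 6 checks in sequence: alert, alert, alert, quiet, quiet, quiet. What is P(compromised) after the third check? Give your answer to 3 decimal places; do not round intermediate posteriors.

0.814

Apply Bayes' rule sequentially, carrying P(compromised) forward.
After 'alert': P(compromised) = 0.7·0.4500 / (0.7·0.4500 + 0.4·0.5500) ≈ 0.5888
After 'alert': P(compromised) = 0.7·0.5888 / (0.7·0.5888 + 0.4·0.4112) ≈ 0.7147
After 'alert': P(compromised) = 0.7·0.7147 / (0.7·0.7147 + 0.4·0.2853) ≈ 0.8143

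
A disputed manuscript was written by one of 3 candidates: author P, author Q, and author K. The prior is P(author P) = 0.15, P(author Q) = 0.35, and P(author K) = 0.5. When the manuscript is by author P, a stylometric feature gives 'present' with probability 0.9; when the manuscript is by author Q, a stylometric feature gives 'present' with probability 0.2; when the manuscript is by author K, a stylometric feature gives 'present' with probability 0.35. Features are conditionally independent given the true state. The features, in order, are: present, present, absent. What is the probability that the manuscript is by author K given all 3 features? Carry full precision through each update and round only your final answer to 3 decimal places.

After 'present': normaliser = 0.9·0.1500 + 0.2·0.3500 + 0.35·0.5000; P(author P) ≈ 0.3553, P(author Q) ≈ 0.1842, P(author K) ≈ 0.4605
After 'present': normaliser = 0.9·0.3553 + 0.2·0.1842 + 0.35·0.4605; P(author P) ≈ 0.6175, P(author Q) ≈ 0.0712, P(author K) ≈ 0.3113
After 'absent': normaliser = 0.1·0.6175 + 0.8·0.0712 + 0.65·0.3113; P(author P) ≈ 0.1924, P(author Q) ≈ 0.1773, P(author K) ≈ 0.6303

0.630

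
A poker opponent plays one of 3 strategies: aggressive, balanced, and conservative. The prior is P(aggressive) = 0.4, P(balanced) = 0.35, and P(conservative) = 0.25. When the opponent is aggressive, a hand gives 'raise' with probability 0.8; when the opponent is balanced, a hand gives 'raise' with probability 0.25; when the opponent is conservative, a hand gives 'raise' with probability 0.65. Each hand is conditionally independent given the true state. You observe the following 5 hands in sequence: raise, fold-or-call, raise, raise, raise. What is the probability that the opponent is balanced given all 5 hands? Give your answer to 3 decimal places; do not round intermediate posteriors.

After 'raise': normaliser = 0.8·0.4000 + 0.25·0.3500 + 0.65·0.2500; P(aggressive) ≈ 0.5614, P(balanced) ≈ 0.1535, P(conservative) ≈ 0.2851
After 'fold-or-call': normaliser = 0.2·0.5614 + 0.75·0.1535 + 0.35·0.2851; P(aggressive) ≈ 0.3432, P(balanced) ≈ 0.3519, P(conservative) ≈ 0.3050
After 'raise': normaliser = 0.8·0.3432 + 0.25·0.3519 + 0.65·0.3050; P(aggressive) ≈ 0.4896, P(balanced) ≈ 0.1569, P(conservative) ≈ 0.3535
After 'raise': normaliser = 0.8·0.4896 + 0.25·0.1569 + 0.65·0.3535; P(aggressive) ≈ 0.5928, P(balanced) ≈ 0.0594, P(conservative) ≈ 0.3478
After 'raise': normaliser = 0.8·0.5928 + 0.25·0.0594 + 0.65·0.3478; P(aggressive) ≈ 0.6631, P(balanced) ≈ 0.0208, P(conservative) ≈ 0.3161

0.021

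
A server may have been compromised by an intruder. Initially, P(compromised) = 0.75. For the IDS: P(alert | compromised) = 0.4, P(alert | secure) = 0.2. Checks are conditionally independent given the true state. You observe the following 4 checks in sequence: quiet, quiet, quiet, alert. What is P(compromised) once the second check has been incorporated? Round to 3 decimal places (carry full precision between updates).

Each posterior becomes the prior for the next update.
After 'quiet': P(compromised) = 0.6·0.7500 / (0.6·0.7500 + 0.8·0.2500) ≈ 0.6923
After 'quiet': P(compromised) = 0.6·0.6923 / (0.6·0.6923 + 0.8·0.3077) ≈ 0.6279

0.628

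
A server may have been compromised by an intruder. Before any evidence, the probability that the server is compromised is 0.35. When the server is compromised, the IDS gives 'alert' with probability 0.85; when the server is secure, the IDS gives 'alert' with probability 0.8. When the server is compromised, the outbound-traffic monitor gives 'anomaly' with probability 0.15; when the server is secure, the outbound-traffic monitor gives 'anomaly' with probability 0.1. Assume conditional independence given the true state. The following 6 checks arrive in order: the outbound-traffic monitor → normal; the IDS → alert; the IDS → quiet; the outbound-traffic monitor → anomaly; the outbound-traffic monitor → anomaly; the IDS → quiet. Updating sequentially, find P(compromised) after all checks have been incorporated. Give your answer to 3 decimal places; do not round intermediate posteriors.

Apply Bayes' rule sequentially, carrying P(compromised) forward.
After the outbound-traffic monitor='normal': P(compromised) = 0.85·0.3500 / (0.85·0.3500 + 0.9·0.6500) ≈ 0.3371
After the IDS='alert': P(compromised) = 0.85·0.3371 / (0.85·0.3371 + 0.8·0.6629) ≈ 0.3508
After the IDS='quiet': P(compromised) = 0.15·0.3508 / (0.15·0.3508 + 0.2·0.6492) ≈ 0.2884
After the outbound-traffic monitor='anomaly': P(compromised) = 0.15·0.2884 / (0.15·0.2884 + 0.1·0.7116) ≈ 0.3781
After the outbound-traffic monitor='anomaly': P(compromised) = 0.15·0.3781 / (0.15·0.3781 + 0.1·0.6219) ≈ 0.4769
After the IDS='quiet': P(compromised) = 0.15·0.4769 / (0.15·0.4769 + 0.2·0.5231) ≈ 0.4061

0.406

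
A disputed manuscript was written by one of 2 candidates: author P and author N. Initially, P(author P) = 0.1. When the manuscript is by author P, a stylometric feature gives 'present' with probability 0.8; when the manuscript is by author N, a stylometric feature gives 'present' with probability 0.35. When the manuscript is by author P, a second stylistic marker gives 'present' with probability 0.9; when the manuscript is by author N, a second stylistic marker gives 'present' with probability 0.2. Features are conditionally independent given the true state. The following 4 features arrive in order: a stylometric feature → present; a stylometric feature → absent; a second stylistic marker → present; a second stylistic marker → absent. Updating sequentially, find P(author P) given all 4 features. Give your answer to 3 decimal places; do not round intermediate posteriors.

0.042

After a stylometric feature='present': P(author P) = 0.8·0.1000 / (0.8·0.1000 + 0.35·0.9000) ≈ 0.2025
After a stylometric feature='absent': P(author P) = 0.2·0.2025 / (0.2·0.2025 + 0.65·0.7975) ≈ 0.0725
After a second stylistic marker='present': P(author P) = 0.9·0.0725 / (0.9·0.0725 + 0.2·0.9275) ≈ 0.2602
After a second stylistic marker='absent': P(author P) = 0.1·0.2602 / (0.1·0.2602 + 0.8·0.7398) ≈ 0.0421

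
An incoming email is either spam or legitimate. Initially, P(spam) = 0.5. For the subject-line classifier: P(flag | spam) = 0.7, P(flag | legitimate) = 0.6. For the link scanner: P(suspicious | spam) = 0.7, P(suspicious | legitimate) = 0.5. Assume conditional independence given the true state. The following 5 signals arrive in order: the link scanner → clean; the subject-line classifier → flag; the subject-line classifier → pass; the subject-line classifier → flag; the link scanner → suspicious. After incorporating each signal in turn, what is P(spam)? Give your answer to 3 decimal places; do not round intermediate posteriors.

After the link scanner='clean': P(spam) = 0.3·0.5000 / (0.3·0.5000 + 0.5·0.5000) ≈ 0.3750
After the subject-line classifier='flag': P(spam) = 0.7·0.3750 / (0.7·0.3750 + 0.6·0.6250) ≈ 0.4118
After the subject-line classifier='pass': P(spam) = 0.3·0.4118 / (0.3·0.4118 + 0.4·0.5882) ≈ 0.3443
After the subject-line classifier='flag': P(spam) = 0.7·0.3443 / (0.7·0.3443 + 0.6·0.6557) ≈ 0.3798
After the link scanner='suspicious': P(spam) = 0.7·0.3798 / (0.7·0.3798 + 0.5·0.6202) ≈ 0.4616

0.462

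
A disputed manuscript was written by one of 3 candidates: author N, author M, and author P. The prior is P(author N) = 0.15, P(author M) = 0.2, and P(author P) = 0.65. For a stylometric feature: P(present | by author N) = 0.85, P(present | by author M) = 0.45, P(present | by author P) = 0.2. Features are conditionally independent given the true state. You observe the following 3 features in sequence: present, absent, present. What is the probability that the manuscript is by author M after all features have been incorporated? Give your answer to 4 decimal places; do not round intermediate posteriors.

0.3754

Each posterior becomes the prior for the next update.
After 'present': normaliser = 0.85·0.1500 + 0.45·0.2000 + 0.2·0.6500; P(author N) ≈ 0.3669, P(author M) ≈ 0.2590, P(author P) ≈ 0.3741
After 'absent': normaliser = 0.15·0.3669 + 0.55·0.2590 + 0.8·0.3741; P(author N) ≈ 0.1108, P(author M) ≈ 0.2867, P(author P) ≈ 0.6025
After 'present': normaliser = 0.85·0.1108 + 0.45·0.2867 + 0.2·0.6025; P(author N) ≈ 0.2740, P(author M) ≈ 0.3754, P(author P) ≈ 0.3506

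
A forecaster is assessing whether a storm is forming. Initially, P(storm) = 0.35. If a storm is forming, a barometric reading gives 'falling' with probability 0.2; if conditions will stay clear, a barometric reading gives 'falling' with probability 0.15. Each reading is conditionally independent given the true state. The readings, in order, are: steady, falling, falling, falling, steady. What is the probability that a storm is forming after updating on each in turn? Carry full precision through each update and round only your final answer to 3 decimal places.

After 'steady': P(storm) = 0.8·0.3500 / (0.8·0.3500 + 0.85·0.6500) ≈ 0.3363
After 'falling': P(storm) = 0.2·0.3363 / (0.2·0.3363 + 0.15·0.6637) ≈ 0.4032
After 'falling': P(storm) = 0.2·0.4032 / (0.2·0.4032 + 0.15·0.5968) ≈ 0.4739
After 'falling': P(storm) = 0.2·0.4739 / (0.2·0.4739 + 0.15·0.5261) ≈ 0.5457
After 'steady': P(storm) = 0.8·0.5457 / (0.8·0.5457 + 0.85·0.4543) ≈ 0.5307

0.531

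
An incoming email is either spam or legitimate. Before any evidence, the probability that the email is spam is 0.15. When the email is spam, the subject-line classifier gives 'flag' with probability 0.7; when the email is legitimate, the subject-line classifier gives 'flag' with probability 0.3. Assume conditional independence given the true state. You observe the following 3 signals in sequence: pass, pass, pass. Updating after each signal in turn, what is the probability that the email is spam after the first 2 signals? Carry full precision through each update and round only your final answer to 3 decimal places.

After 'pass': P(spam) = 0.3·0.1500 / (0.3·0.1500 + 0.7·0.8500) ≈ 0.0703
After 'pass': P(spam) = 0.3·0.0703 / (0.3·0.0703 + 0.7·0.9297) ≈ 0.0314

0.031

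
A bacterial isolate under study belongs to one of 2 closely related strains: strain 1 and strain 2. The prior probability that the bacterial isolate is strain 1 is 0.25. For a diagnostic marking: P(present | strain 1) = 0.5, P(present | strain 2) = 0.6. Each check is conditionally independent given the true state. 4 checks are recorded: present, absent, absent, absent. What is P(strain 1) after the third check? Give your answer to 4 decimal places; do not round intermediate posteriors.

0.3027

Apply Bayes' rule sequentially, carrying P(strain 1) forward.
After 'present': P(strain 1) = 0.5·0.2500 / (0.5·0.2500 + 0.6·0.7500) ≈ 0.2174
After 'absent': P(strain 1) = 0.5·0.2174 / (0.5·0.2174 + 0.4·0.7826) ≈ 0.2577
After 'absent': P(strain 1) = 0.5·0.2577 / (0.5·0.2577 + 0.4·0.7423) ≈ 0.3027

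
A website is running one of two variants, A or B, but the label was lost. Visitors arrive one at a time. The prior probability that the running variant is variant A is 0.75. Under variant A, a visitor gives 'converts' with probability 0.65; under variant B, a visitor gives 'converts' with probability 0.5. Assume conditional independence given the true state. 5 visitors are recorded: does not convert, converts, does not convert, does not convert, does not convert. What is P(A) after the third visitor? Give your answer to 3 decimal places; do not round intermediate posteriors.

0.656

Apply Bayes' rule sequentially, carrying P(A) forward.
After 'does not convert': P(A) = 0.35·0.7500 / (0.35·0.7500 + 0.5·0.2500) ≈ 0.6774
After 'converts': P(A) = 0.65·0.6774 / (0.65·0.6774 + 0.5·0.3226) ≈ 0.7319
After 'does not convert': P(A) = 0.35·0.7319 / (0.35·0.7319 + 0.5·0.2681) ≈ 0.6565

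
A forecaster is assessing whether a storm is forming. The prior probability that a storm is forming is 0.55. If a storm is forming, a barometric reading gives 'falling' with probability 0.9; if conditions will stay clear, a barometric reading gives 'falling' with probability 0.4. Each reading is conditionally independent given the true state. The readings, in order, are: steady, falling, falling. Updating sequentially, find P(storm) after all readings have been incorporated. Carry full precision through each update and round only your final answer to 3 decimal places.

After 'steady': P(storm) = 0.1·0.5500 / (0.1·0.5500 + 0.6·0.4500) ≈ 0.1692
After 'falling': P(storm) = 0.9·0.1692 / (0.9·0.1692 + 0.4·0.8308) ≈ 0.3143
After 'falling': P(storm) = 0.9·0.3143 / (0.9·0.3143 + 0.4·0.6857) ≈ 0.5077

0.508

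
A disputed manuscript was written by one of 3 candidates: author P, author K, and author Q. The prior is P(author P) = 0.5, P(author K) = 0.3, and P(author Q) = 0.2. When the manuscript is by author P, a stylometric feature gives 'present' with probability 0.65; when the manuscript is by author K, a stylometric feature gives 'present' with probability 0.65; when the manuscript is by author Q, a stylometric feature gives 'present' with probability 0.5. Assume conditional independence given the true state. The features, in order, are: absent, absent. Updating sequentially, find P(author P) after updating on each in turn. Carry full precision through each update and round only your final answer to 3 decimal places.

0.414

After 'absent': normaliser = 0.35·0.5000 + 0.35·0.3000 + 0.5·0.2000; P(author P) ≈ 0.4605, P(author K) ≈ 0.2763, P(author Q) ≈ 0.2632
After 'absent': normaliser = 0.35·0.4605 + 0.35·0.2763 + 0.5·0.2632; P(author P) ≈ 0.4139, P(author K) ≈ 0.2483, P(author Q) ≈ 0.3378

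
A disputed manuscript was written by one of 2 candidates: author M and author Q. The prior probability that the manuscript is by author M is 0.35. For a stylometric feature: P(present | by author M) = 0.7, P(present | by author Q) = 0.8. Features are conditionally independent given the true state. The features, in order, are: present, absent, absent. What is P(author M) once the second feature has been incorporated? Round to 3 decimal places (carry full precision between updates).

0.414

After 'present': P(author M) = 0.7·0.3500 / (0.7·0.3500 + 0.8·0.6500) ≈ 0.3203
After 'absent': P(author M) = 0.3·0.3203 / (0.3·0.3203 + 0.2·0.6797) ≈ 0.4141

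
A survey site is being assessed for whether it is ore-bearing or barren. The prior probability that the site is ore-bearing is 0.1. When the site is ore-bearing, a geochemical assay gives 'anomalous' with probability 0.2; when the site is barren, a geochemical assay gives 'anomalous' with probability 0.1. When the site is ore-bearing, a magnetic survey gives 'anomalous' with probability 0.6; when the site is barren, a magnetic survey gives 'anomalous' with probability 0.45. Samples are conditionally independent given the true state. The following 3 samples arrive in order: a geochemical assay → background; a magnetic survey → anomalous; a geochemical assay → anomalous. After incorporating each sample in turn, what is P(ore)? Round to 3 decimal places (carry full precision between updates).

0.208

After a geochemical assay='background': P(ore) = 0.8·0.1000 / (0.8·0.1000 + 0.9·0.9000) ≈ 0.0899
After a magnetic survey='anomalous': P(ore) = 0.6·0.0899 / (0.6·0.0899 + 0.45·0.9101) ≈ 0.1164
After a geochemical assay='anomalous': P(ore) = 0.2·0.1164 / (0.2·0.1164 + 0.1·0.8836) ≈ 0.2085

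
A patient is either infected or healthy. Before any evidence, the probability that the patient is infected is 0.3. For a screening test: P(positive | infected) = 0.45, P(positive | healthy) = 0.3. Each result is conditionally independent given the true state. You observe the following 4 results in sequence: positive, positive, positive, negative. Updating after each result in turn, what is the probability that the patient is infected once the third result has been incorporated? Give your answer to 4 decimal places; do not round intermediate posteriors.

0.5912

After 'positive': P(infected) = 0.45·0.3000 / (0.45·0.3000 + 0.3·0.7000) ≈ 0.3913
After 'positive': P(infected) = 0.45·0.3913 / (0.45·0.3913 + 0.3·0.6087) ≈ 0.4909
After 'positive': P(infected) = 0.45·0.4909 / (0.45·0.4909 + 0.3·0.5091) ≈ 0.5912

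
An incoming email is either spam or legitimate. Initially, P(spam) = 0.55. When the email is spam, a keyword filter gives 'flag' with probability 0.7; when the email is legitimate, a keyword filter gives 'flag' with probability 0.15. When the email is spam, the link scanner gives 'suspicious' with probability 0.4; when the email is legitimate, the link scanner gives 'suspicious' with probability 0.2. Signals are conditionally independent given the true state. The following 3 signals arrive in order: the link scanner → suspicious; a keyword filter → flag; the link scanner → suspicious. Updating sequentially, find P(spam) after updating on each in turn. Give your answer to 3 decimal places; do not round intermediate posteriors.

0.958

Apply Bayes' rule sequentially, carrying P(spam) forward.
After the link scanner='suspicious': P(spam) = 0.4·0.5500 / (0.4·0.5500 + 0.2·0.4500) ≈ 0.7097
After a keyword filter='flag': P(spam) = 0.7·0.7097 / (0.7·0.7097 + 0.15·0.2903) ≈ 0.9194
After the link scanner='suspicious': P(spam) = 0.4·0.9194 / (0.4·0.9194 + 0.2·0.0806) ≈ 0.9580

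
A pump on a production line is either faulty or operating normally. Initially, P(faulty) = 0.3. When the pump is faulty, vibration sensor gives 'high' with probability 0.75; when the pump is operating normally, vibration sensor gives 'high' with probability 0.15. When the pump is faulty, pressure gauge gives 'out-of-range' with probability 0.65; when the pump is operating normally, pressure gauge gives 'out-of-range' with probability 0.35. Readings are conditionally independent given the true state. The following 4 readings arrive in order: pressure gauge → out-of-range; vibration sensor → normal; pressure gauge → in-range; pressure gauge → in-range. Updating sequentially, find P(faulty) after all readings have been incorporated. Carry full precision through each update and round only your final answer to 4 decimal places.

0.0636

After pressure gauge='out-of-range': P(faulty) = 0.65·0.3000 / (0.65·0.3000 + 0.35·0.7000) ≈ 0.4432
After vibration sensor='normal': P(faulty) = 0.25·0.4432 / (0.25·0.4432 + 0.85·0.5568) ≈ 0.1897
After pressure gauge='in-range': P(faulty) = 0.35·0.1897 / (0.35·0.1897 + 0.65·0.8103) ≈ 0.1119
After pressure gauge='in-range': P(faulty) = 0.35·0.1119 / (0.35·0.1119 + 0.65·0.8881) ≈ 0.0636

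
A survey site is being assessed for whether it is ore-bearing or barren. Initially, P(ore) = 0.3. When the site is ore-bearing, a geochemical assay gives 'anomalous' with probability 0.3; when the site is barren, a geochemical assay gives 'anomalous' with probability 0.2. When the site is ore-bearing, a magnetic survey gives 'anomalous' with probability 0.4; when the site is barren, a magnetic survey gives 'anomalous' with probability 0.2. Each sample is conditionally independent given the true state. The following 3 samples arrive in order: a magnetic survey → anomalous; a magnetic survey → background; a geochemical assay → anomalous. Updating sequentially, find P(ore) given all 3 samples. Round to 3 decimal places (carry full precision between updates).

0.491

After a magnetic survey='anomalous': P(ore) = 0.4·0.3000 / (0.4·0.3000 + 0.2·0.7000) ≈ 0.4615
After a magnetic survey='background': P(ore) = 0.6·0.4615 / (0.6·0.4615 + 0.8·0.5385) ≈ 0.3913
After a geochemical assay='anomalous': P(ore) = 0.3·0.3913 / (0.3·0.3913 + 0.2·0.6087) ≈ 0.4909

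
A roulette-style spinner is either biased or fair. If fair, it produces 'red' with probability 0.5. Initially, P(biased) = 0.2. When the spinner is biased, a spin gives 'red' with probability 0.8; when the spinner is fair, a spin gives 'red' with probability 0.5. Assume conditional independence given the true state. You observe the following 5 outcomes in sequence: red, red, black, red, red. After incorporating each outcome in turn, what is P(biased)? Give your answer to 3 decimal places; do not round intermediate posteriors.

Each posterior becomes the prior for the next update.
After 'red': P(biased) = 0.8·0.2000 / (0.8·0.2000 + 0.5·0.8000) ≈ 0.2857
After 'red': P(biased) = 0.8·0.2857 / (0.8·0.2857 + 0.5·0.7143) ≈ 0.3902
After 'black': P(biased) = 0.2·0.3902 / (0.2·0.3902 + 0.5·0.6098) ≈ 0.2038
After 'red': P(biased) = 0.8·0.2038 / (0.8·0.2038 + 0.5·0.7962) ≈ 0.2906
After 'red': P(biased) = 0.8·0.2906 / (0.8·0.2906 + 0.5·0.7094) ≈ 0.3959

0.396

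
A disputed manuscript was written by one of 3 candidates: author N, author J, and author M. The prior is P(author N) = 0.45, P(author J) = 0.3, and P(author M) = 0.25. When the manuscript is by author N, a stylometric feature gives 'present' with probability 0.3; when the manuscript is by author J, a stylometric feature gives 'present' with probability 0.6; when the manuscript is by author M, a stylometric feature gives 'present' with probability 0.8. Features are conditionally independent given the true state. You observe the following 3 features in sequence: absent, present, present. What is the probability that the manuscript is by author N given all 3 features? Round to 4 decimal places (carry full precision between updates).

After 'absent': normaliser = 0.7·0.4500 + 0.4·0.3000 + 0.2·0.2500; P(author N) ≈ 0.6495, P(author J) ≈ 0.2474, P(author M) ≈ 0.1031
After 'present': normaliser = 0.3·0.6495 + 0.6·0.2474 + 0.8·0.1031; P(author N) ≈ 0.4576, P(author J) ≈ 0.3487, P(author M) ≈ 0.1937
After 'present': normaliser = 0.3·0.4576 + 0.6·0.3487 + 0.8·0.1937; P(author N) ≈ 0.2738, P(author J) ≈ 0.4172, P(author M) ≈ 0.3090

0.2738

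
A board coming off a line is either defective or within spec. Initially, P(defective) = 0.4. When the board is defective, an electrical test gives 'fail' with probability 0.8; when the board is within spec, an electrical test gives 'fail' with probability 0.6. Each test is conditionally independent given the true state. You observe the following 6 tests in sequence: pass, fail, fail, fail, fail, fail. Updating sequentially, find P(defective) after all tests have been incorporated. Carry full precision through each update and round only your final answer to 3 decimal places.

After 'pass': P(defective) = 0.2·0.4000 / (0.2·0.4000 + 0.4·0.6000) ≈ 0.2500
After 'fail': P(defective) = 0.8·0.2500 / (0.8·0.2500 + 0.6·0.7500) ≈ 0.3077
After 'fail': P(defective) = 0.8·0.3077 / (0.8·0.3077 + 0.6·0.6923) ≈ 0.3721
After 'fail': P(defective) = 0.8·0.3721 / (0.8·0.3721 + 0.6·0.6279) ≈ 0.4414
After 'fail': P(defective) = 0.8·0.4414 / (0.8·0.4414 + 0.6·0.5586) ≈ 0.5130
After 'fail': P(defective) = 0.8·0.5130 / (0.8·0.5130 + 0.6·0.4870) ≈ 0.5841

0.584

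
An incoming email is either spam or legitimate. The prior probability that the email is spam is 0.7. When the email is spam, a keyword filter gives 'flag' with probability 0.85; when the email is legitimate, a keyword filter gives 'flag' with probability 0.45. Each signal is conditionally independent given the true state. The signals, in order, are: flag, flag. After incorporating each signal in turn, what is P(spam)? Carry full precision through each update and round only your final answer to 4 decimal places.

0.8928

Each posterior becomes the prior for the next update.
After 'flag': P(spam) = 0.85·0.7000 / (0.85·0.7000 + 0.45·0.3000) ≈ 0.8151
After 'flag': P(spam) = 0.85·0.8151 / (0.85·0.8151 + 0.45·0.1849) ≈ 0.8928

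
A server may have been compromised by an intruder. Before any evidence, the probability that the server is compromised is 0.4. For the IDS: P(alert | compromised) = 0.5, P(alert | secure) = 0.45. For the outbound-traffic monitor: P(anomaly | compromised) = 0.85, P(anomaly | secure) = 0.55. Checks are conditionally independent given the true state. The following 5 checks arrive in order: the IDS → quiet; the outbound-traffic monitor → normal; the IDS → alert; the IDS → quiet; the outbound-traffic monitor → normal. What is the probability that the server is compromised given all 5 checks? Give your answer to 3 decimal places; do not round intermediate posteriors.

0.064

Each posterior becomes the prior for the next update.
After the IDS='quiet': P(compromised) = 0.5·0.4000 / (0.5·0.4000 + 0.55·0.6000) ≈ 0.3774
After the outbound-traffic monitor='normal': P(compromised) = 0.15·0.3774 / (0.15·0.3774 + 0.45·0.6226) ≈ 0.1681
After the IDS='alert': P(compromised) = 0.5·0.1681 / (0.5·0.1681 + 0.45·0.8319) ≈ 0.1833
After the IDS='quiet': P(compromised) = 0.5·0.1833 / (0.5·0.1833 + 0.55·0.8167) ≈ 0.1695
After the outbound-traffic monitor='normal': P(compromised) = 0.15·0.1695 / (0.15·0.1695 + 0.45·0.8305) ≈ 0.0637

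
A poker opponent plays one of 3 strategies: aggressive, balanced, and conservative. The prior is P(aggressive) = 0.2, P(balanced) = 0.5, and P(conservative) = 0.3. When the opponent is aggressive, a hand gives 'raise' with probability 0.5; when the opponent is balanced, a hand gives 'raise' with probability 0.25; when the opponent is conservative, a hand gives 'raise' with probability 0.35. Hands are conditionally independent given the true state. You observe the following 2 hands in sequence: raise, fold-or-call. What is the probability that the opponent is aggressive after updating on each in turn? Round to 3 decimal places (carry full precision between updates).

After 'raise': normaliser = 0.5·0.2000 + 0.25·0.5000 + 0.35·0.3000; P(aggressive) ≈ 0.3030, P(balanced) ≈ 0.3788, P(conservative) ≈ 0.3182
After 'fold-or-call': normaliser = 0.5·0.3030 + 0.75·0.3788 + 0.65·0.3182; P(aggressive) ≈ 0.2358, P(balanced) ≈ 0.4422, P(conservative) ≈ 0.3219

0.236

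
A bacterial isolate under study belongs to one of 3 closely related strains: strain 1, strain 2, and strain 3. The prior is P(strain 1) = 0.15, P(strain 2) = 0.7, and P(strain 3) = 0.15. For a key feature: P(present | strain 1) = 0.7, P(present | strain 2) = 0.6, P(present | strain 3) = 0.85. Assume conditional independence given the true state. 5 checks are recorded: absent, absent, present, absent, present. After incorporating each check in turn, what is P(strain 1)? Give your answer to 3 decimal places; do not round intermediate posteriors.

0.107

After 'absent': normaliser = 0.3·0.1500 + 0.4·0.7000 + 0.15·0.1500; P(strain 1) ≈ 0.1295, P(strain 2) ≈ 0.8058, P(strain 3) ≈ 0.0647
After 'absent': normaliser = 0.3·0.1295 + 0.4·0.8058 + 0.15·0.0647; P(strain 1) ≈ 0.1048, P(strain 2) ≈ 0.8691, P(strain 3) ≈ 0.0262
After 'present': normaliser = 0.7·0.1048 + 0.6·0.8691 + 0.85·0.0262; P(strain 1) ≈ 0.1188, P(strain 2) ≈ 0.8451, P(strain 3) ≈ 0.0361
After 'absent': normaliser = 0.3·0.1188 + 0.4·0.8451 + 0.15·0.0361; P(strain 1) ≈ 0.0940, P(strain 2) ≈ 0.8917, P(strain 3) ≈ 0.0143
After 'present': normaliser = 0.7·0.0940 + 0.6·0.8917 + 0.85·0.0143; P(strain 1) ≈ 0.1074, P(strain 2) ≈ 0.8728, P(strain 3) ≈ 0.0198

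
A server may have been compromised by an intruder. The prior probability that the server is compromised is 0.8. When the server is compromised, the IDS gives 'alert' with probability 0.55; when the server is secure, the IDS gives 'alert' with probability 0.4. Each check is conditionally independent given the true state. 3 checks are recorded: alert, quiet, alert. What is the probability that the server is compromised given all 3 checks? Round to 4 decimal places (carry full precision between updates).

0.8501

After 'alert': P(compromised) = 0.55·0.8000 / (0.55·0.8000 + 0.4·0.2000) ≈ 0.8462
After 'quiet': P(compromised) = 0.45·0.8462 / (0.45·0.8462 + 0.6·0.1538) ≈ 0.8049
After 'alert': P(compromised) = 0.55·0.8049 / (0.55·0.8049 + 0.4·0.1951) ≈ 0.8501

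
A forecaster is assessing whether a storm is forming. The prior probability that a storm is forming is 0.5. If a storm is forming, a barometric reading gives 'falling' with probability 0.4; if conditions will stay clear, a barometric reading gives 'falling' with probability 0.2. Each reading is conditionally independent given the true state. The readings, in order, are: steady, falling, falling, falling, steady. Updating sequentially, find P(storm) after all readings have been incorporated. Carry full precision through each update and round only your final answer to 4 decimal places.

After 'steady': P(storm) = 0.6·0.5000 / (0.6·0.5000 + 0.8·0.5000) ≈ 0.4286
After 'falling': P(storm) = 0.4·0.4286 / (0.4·0.4286 + 0.2·0.5714) ≈ 0.6000
After 'falling': P(storm) = 0.4·0.6000 / (0.4·0.6000 + 0.2·0.4000) ≈ 0.7500
After 'falling': P(storm) = 0.4·0.7500 / (0.4·0.7500 + 0.2·0.2500) ≈ 0.8571
After 'steady': P(storm) = 0.6·0.8571 / (0.6·0.8571 + 0.8·0.1429) ≈ 0.8182

0.8182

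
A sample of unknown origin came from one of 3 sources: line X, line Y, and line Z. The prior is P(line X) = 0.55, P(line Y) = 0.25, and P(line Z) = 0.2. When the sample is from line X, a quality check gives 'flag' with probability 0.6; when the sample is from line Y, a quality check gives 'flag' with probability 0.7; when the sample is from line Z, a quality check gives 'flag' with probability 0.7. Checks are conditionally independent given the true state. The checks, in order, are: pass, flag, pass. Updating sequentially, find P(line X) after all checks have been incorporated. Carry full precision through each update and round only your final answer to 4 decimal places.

Apply Bayes' rule sequentially, carrying P(line X) forward.
After 'pass': normaliser = 0.4·0.5500 + 0.3·0.2500 + 0.3·0.2000; P(line X) ≈ 0.6197, P(line Y) ≈ 0.2113, P(line Z) ≈ 0.1690
After 'flag': normaliser = 0.6·0.6197 + 0.7·0.2113 + 0.7·0.1690; P(line X) ≈ 0.5828, P(line Y) ≈ 0.2318, P(line Z) ≈ 0.1854
After 'pass': normaliser = 0.4·0.5828 + 0.3·0.2318 + 0.3·0.1854; P(line X) ≈ 0.6506, P(line Y) ≈ 0.1941, P(line Z) ≈ 0.1553

0.6506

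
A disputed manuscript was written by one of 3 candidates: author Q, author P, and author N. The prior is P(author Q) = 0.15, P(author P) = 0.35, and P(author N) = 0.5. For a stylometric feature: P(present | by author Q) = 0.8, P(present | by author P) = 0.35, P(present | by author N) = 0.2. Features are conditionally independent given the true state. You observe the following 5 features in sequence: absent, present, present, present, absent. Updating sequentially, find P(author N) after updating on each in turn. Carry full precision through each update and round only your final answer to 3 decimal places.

0.214

After 'absent': normaliser = 0.2·0.1500 + 0.65·0.3500 + 0.8·0.5000; P(author Q) ≈ 0.0456, P(author P) ≈ 0.3460, P(author N) ≈ 0.6084
After 'present': normaliser = 0.8·0.0456 + 0.35·0.3460 + 0.2·0.6084; P(author Q) ≈ 0.1307, P(author P) ≈ 0.4336, P(author N) ≈ 0.4357
After 'present': normaliser = 0.8·0.1307 + 0.35·0.4336 + 0.2·0.4357; P(author Q) ≈ 0.3044, P(author P) ≈ 0.4419, P(author N) ≈ 0.2537
After 'present': normaliser = 0.8·0.3044 + 0.35·0.4419 + 0.2·0.2537; P(author Q) ≈ 0.5425, P(author P) ≈ 0.3445, P(author N) ≈ 0.1130
After 'absent': normaliser = 0.2·0.5425 + 0.65·0.3445 + 0.8·0.1130; P(author Q) ≈ 0.2566, P(author P) ≈ 0.5296, P(author N) ≈ 0.2138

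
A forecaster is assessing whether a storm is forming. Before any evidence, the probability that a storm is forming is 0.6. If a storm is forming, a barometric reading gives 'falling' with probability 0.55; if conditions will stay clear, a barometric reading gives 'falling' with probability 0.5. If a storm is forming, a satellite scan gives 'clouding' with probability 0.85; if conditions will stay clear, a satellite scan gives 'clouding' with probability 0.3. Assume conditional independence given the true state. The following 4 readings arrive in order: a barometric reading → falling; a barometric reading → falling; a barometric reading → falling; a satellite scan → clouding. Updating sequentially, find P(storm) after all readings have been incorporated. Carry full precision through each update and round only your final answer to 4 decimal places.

0.8498

After a barometric reading='falling': P(storm) = 0.55·0.6000 / (0.55·0.6000 + 0.5·0.4000) ≈ 0.6226
After a barometric reading='falling': P(storm) = 0.55·0.6226 / (0.55·0.6226 + 0.5·0.3774) ≈ 0.6448
After a barometric reading='falling': P(storm) = 0.55·0.6448 / (0.55·0.6448 + 0.5·0.3552) ≈ 0.6663
After a satellite scan='clouding': P(storm) = 0.85·0.6663 / (0.85·0.6663 + 0.3·0.3337) ≈ 0.8498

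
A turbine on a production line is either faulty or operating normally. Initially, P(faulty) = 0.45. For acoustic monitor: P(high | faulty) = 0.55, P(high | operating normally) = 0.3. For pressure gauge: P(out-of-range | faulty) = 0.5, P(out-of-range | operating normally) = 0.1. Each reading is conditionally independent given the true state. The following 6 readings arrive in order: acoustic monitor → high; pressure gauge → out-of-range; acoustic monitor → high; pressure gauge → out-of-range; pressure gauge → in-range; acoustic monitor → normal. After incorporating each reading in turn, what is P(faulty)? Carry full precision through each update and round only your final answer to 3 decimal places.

Each posterior becomes the prior for the next update.
After acoustic monitor='high': P(faulty) = 0.55·0.4500 / (0.55·0.4500 + 0.3·0.5500) ≈ 0.6000
After pressure gauge='out-of-range': P(faulty) = 0.5·0.6000 / (0.5·0.6000 + 0.1·0.4000) ≈ 0.8824
After acoustic monitor='high': P(faulty) = 0.55·0.8824 / (0.55·0.8824 + 0.3·0.1176) ≈ 0.9322
After pressure gauge='out-of-range': P(faulty) = 0.5·0.9322 / (0.5·0.9322 + 0.1·0.0678) ≈ 0.9857
After pressure gauge='in-range': P(faulty) = 0.5·0.9857 / (0.5·0.9857 + 0.9·0.0143) ≈ 0.9745
After acoustic monitor='normal': P(faulty) = 0.45·0.9745 / (0.45·0.9745 + 0.7·0.0255) ≈ 0.9609

0.961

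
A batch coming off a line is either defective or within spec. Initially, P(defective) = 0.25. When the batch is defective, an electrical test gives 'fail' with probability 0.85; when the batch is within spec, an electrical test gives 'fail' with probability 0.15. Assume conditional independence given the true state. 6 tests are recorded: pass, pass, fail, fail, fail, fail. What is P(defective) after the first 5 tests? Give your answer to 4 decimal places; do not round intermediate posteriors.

0.6538

After 'pass': P(defective) = 0.15·0.2500 / (0.15·0.2500 + 0.85·0.7500) ≈ 0.0556
After 'pass': P(defective) = 0.15·0.0556 / (0.15·0.0556 + 0.85·0.9444) ≈ 0.0103
After 'fail': P(defective) = 0.85·0.0103 / (0.85·0.0103 + 0.15·0.9897) ≈ 0.0556
After 'fail': P(defective) = 0.85·0.0556 / (0.85·0.0556 + 0.15·0.9444) ≈ 0.2500
After 'fail': P(defective) = 0.85·0.2500 / (0.85·0.2500 + 0.15·0.7500) ≈ 0.6538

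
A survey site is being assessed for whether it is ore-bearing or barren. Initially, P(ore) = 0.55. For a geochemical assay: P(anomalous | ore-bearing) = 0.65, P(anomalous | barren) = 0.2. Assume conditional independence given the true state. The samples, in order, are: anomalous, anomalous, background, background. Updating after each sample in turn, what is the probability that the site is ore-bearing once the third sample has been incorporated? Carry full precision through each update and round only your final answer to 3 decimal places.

0.850

Each posterior becomes the prior for the next update.
After 'anomalous': P(ore) = 0.65·0.5500 / (0.65·0.5500 + 0.2·0.4500) ≈ 0.7989
After 'anomalous': P(ore) = 0.65·0.7989 / (0.65·0.7989 + 0.2·0.2011) ≈ 0.9281
After 'background': P(ore) = 0.35·0.9281 / (0.35·0.9281 + 0.8·0.0719) ≈ 0.8496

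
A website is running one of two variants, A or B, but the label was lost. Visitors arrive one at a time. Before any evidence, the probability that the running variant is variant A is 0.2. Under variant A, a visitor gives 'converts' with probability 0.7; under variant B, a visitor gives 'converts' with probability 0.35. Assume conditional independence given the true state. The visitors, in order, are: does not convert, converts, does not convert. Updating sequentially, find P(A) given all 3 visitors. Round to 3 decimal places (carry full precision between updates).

Each posterior becomes the prior for the next update.
After 'does not convert': P(A) = 0.3·0.2000 / (0.3·0.2000 + 0.65·0.8000) ≈ 0.1034
After 'converts': P(A) = 0.7·0.1034 / (0.7·0.1034 + 0.35·0.8966) ≈ 0.1875
After 'does not convert': P(A) = 0.3·0.1875 / (0.3·0.1875 + 0.65·0.8125) ≈ 0.0963

0.096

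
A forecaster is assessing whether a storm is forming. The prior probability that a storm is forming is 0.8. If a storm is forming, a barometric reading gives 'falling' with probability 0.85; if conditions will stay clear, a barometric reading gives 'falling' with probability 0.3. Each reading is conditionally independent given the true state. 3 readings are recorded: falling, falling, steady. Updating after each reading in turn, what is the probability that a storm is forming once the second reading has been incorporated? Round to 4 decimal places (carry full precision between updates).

0.9698

After 'falling': P(storm) = 0.85·0.8000 / (0.85·0.8000 + 0.3·0.2000) ≈ 0.9189
After 'falling': P(storm) = 0.85·0.9189 / (0.85·0.9189 + 0.3·0.0811) ≈ 0.9698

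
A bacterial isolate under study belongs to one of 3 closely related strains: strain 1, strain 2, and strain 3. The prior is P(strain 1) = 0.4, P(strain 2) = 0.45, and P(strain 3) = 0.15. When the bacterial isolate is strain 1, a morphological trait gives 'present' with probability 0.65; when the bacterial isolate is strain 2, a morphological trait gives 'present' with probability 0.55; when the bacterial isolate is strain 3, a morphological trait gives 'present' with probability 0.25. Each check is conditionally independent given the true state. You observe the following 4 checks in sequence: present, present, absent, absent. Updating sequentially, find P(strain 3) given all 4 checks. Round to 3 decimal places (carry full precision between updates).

0.098

After 'present': normaliser = 0.65·0.4000 + 0.55·0.4500 + 0.25·0.1500; P(strain 1) ≈ 0.4771, P(strain 2) ≈ 0.4541, P(strain 3) ≈ 0.0688
After 'present': normaliser = 0.65·0.4771 + 0.55·0.4541 + 0.25·0.0688; P(strain 1) ≈ 0.5374, P(strain 2) ≈ 0.4328, P(strain 3) ≈ 0.0298
After 'absent': normaliser = 0.35·0.5374 + 0.45·0.4328 + 0.75·0.0298; P(strain 1) ≈ 0.4641, P(strain 2) ≈ 0.4807, P(strain 3) ≈ 0.0552
After 'absent': normaliser = 0.35·0.4641 + 0.45·0.4807 + 0.75·0.0552; P(strain 1) ≈ 0.3867, P(strain 2) ≈ 0.5148, P(strain 3) ≈ 0.0985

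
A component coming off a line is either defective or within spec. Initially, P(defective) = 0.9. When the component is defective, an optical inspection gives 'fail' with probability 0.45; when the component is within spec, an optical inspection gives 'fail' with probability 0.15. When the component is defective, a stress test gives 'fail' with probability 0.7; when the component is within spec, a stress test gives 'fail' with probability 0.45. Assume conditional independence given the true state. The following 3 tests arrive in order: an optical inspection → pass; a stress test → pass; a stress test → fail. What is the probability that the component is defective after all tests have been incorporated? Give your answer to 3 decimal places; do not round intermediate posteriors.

0.832

Each posterior becomes the prior for the next update.
After an optical inspection='pass': P(defective) = 0.55·0.9000 / (0.55·0.9000 + 0.85·0.1000) ≈ 0.8534
After a stress test='pass': P(defective) = 0.3·0.8534 / (0.3·0.8534 + 0.55·0.1466) ≈ 0.7606
After a stress test='fail': P(defective) = 0.7·0.7606 / (0.7·0.7606 + 0.45·0.2394) ≈ 0.8317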